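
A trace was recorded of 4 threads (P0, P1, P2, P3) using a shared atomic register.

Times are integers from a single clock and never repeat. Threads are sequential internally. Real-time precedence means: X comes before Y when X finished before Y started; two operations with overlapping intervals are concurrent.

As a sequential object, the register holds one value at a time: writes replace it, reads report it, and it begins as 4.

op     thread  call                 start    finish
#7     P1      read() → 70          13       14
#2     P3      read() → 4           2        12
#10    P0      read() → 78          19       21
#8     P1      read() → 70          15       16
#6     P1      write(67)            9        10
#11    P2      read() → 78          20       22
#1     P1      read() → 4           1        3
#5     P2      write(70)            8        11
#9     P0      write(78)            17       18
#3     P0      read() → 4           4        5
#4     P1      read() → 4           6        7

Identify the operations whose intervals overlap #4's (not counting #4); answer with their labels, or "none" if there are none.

#4 runs from 6 to 7; window-overlapping ops are concurrent
#1 [1,3]: before
#2 [2,12]: concurrent
#3 [4,5]: before
#5 [8,11]: after
#6 [9,10]: after
#7 [13,14]: after
#8 [15,16]: after
#9 [17,18]: after
#10 [19,21]: after
#11 [20,22]: after

#2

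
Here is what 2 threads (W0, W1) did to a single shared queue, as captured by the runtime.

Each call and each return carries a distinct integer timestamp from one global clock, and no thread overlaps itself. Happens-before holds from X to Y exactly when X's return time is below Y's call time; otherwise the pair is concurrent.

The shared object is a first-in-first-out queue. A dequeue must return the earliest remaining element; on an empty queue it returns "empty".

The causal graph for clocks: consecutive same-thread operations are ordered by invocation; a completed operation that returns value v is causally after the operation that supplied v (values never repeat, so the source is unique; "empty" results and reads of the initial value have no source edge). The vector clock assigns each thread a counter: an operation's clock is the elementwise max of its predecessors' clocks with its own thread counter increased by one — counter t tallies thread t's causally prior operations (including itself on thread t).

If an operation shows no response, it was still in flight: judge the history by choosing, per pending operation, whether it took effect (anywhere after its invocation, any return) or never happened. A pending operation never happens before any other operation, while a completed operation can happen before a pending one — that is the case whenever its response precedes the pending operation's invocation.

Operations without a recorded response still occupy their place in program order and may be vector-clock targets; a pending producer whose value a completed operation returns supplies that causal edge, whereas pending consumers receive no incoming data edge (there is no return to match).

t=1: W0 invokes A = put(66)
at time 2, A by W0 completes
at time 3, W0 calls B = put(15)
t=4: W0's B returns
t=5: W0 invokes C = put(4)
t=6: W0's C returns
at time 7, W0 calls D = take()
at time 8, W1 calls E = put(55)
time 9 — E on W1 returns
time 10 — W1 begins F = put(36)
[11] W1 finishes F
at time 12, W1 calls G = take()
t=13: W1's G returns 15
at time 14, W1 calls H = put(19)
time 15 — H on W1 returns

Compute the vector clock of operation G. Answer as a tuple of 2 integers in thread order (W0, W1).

(2, 3)

VC(E, invoked at 8): no causal predecessors; +1 on W1 → (0, 1)
VC(A, invoked at 1): no causal predecessors; +1 on W0 → (1, 0)
F, invoked 10, takes VC(E)=(0, 1) under max, adds 1 for W1 → (0, 2)
B, invoked 3, takes VC(A)=(1, 0) under max, adds 1 for W0 → (2, 0)
C, invoked 5, takes VC(B)=(2, 0) under max, adds 1 for W0 → (3, 0)
D, invoked 7, takes VC(C)=(3, 0) under max, adds 1 for W0 → (4, 0)
G, invoked 12, takes VC(B)=(2, 0), VC(F)=(0, 2) under max, adds 1 for W1 → (2, 3)
H, invoked 14, takes VC(G)=(2, 3) under max, adds 1 for W1 → (2, 4)
target: VC(G) = (2, 3)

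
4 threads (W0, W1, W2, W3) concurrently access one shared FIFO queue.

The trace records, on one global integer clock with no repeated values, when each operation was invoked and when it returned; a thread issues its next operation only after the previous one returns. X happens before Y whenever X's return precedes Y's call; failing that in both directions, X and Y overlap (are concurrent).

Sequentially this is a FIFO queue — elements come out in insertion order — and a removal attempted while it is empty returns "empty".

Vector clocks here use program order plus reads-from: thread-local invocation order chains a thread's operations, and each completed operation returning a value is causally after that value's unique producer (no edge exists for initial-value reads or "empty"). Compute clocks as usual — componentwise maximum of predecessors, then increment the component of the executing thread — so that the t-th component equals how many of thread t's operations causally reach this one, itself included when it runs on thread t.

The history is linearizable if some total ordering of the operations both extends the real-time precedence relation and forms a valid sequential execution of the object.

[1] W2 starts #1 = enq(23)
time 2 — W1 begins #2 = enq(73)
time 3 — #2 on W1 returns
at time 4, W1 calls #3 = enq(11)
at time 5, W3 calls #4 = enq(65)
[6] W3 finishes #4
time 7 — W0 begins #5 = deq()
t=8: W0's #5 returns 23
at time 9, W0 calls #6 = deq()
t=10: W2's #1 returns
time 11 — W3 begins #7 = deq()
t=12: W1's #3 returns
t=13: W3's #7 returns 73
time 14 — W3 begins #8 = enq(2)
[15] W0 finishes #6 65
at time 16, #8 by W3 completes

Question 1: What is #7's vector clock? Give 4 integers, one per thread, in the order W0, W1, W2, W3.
Answer: (0, 1, 0, 2)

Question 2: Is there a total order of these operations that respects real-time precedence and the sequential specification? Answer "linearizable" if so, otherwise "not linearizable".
linearizable

a witness: #1, #2, #4, #3, #5, #7, #6, #8
1. #1 enq(23), leaving queue <23>
2. #2 enq(73), leaving queue <23,73>
3. #4 enq(65), leaving queue <23,73,65>
4. #3 enq(11), leaving queue <23,73,65,11>
5. #5 deq() → 23, leaving queue <73,65,11>
6. #7 deq() → 73, leaving queue <65,11>
7. #6 deq() → 65, leaving queue <11>
8. #8 enq(2), leaving queue <11,2>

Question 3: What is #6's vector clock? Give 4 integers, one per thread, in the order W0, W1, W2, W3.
Answer: (2, 0, 1, 1)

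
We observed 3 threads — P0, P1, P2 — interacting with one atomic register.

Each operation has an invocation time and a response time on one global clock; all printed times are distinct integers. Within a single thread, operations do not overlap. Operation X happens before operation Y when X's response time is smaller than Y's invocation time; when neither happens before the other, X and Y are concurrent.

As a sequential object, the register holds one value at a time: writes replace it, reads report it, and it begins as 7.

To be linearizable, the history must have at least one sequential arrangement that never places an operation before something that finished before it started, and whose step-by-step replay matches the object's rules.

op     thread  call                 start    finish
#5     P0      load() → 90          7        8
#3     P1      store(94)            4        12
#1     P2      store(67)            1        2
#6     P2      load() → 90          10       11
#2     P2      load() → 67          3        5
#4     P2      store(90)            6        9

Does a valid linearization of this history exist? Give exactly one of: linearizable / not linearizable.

a witness: #1, #2, #3, #4, #5, #6
after step 1 (#1 store(67)): value 67
after step 2 (#2 load() → 67): value 67
after step 3 (#3 store(94)): value 94
after step 4 (#4 store(90)): value 90
after step 5 (#5 load() → 90): value 90
after step 6 (#6 load() → 90): value 90

linearizable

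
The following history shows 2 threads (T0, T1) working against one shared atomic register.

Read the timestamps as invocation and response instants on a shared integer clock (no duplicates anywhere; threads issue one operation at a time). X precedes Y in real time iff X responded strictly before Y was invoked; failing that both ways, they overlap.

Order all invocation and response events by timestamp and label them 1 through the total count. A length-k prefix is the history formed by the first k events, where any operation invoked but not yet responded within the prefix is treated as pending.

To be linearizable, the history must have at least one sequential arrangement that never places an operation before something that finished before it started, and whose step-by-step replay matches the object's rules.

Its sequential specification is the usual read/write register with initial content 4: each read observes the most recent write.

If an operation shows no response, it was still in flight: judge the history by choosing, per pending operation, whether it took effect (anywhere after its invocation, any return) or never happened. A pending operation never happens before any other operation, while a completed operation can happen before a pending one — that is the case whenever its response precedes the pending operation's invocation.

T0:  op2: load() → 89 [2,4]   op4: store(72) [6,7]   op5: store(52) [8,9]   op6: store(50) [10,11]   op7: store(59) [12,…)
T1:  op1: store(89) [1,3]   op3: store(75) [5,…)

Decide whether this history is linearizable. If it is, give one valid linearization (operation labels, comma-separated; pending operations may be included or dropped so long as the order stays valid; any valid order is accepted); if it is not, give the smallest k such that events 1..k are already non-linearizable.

after step 1 (op1 store(89)): value 89
after step 2 (op2 load() → 89): value 89
after step 3 (op3 store(75) (pending, included)): value 75
after step 4 (op4 store(72)): value 72
after step 5 (op5 store(52)): value 52
after step 6 (op6 store(50)): value 50

linearizable — witness: op1, op2, op3, op4, op5, op6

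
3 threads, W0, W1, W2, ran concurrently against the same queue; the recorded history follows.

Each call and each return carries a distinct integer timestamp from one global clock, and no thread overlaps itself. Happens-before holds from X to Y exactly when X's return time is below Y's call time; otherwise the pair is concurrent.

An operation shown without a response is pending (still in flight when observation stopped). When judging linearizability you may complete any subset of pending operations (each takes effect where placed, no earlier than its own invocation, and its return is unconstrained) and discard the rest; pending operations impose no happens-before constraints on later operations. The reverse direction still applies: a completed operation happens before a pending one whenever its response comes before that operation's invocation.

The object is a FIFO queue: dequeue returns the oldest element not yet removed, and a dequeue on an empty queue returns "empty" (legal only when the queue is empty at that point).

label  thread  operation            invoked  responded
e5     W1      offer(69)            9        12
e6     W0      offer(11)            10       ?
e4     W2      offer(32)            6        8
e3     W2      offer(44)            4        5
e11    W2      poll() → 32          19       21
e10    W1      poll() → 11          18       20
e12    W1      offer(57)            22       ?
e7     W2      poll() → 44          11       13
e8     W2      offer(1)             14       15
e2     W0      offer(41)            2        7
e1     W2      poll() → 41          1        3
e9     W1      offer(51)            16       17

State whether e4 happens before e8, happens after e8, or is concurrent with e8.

before

e4 spans [6,8], e8 spans [14,15]
resp(e4)=8 < inv(e8)=14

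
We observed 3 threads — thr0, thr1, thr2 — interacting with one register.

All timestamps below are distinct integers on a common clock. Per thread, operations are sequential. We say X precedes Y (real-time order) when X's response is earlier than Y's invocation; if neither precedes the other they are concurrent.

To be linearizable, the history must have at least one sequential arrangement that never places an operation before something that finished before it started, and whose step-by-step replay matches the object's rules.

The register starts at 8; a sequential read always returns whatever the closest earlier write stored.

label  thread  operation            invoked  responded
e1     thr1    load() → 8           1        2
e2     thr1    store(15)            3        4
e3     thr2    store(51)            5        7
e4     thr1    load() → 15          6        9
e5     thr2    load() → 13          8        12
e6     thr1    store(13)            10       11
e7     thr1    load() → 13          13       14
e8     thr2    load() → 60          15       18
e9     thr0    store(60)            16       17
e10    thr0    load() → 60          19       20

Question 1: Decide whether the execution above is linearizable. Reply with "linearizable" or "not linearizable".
linearizable

witness order: e1, e2, e4, e3, e6, e5, e7, e9, e8, e10
1. e1 load() → 8, leaving value 8
2. e2 store(15), leaving value 15
3. e4 load() → 15, leaving value 15
4. e3 store(51), leaving value 51
5. e6 store(13), leaving value 13
6. e5 load() → 13, leaving value 13
7. e7 load() → 13, leaving value 13
8. e9 store(60), leaving value 60
9. e8 load() → 60, leaving value 60
10. e10 load() → 60, leaving value 60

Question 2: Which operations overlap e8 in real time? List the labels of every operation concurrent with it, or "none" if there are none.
e9

e8 spans [15,18]; an op avoiding the whole window 15..18 is ordered, any other is concurrent
e1 [1,2]: before
e2 [3,4]: before
e3 [5,7]: before
e4 [6,9]: before
e5 [8,12]: before
e6 [10,11]: before
e7 [13,14]: before
e9 [16,17]: concurrent
e10 [19,20]: after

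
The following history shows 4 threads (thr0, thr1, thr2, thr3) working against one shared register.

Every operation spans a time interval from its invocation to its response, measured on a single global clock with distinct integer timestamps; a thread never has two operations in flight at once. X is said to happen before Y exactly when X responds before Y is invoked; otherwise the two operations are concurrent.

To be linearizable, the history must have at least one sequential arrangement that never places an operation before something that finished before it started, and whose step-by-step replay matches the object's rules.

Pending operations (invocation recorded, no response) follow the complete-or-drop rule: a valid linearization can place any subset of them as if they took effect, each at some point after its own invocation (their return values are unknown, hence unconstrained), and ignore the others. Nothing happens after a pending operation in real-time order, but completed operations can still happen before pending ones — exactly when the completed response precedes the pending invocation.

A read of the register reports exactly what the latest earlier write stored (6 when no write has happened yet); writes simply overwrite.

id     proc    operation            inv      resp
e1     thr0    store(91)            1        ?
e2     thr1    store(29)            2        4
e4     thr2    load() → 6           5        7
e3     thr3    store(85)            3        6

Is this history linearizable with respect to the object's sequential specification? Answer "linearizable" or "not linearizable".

cut after 6 events: linearizable; cut after 7 events (e4 responds, time 7): not linearizable
3 orders of the 3 completed register ops respect real time; none is legal
no escape via the 1 pending operation (e1): every completion choice fails
sample order e2, e3, e4 (pending dropped) stalls at step 3 — e4 load() → 6 has no legal effect
sample order e2, e4, e3 (pending dropped) stalls at step 2 — e4 load() → 6 has no legal effect

not linearizable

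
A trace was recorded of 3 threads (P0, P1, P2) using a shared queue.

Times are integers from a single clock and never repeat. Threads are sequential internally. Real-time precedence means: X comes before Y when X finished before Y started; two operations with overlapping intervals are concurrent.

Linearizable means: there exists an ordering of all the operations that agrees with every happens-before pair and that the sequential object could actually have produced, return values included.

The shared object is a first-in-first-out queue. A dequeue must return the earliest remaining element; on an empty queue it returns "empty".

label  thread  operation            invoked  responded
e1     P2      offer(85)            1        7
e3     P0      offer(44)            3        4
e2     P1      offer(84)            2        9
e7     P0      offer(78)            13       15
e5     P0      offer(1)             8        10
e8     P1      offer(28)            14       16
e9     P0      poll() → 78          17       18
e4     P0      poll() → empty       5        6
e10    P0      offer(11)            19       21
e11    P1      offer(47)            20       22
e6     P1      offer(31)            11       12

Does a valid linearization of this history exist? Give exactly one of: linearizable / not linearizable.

events 1..5 are fine; event 6 — the response of e4 at time 6 — makes the prefix non-linearizable
one real-time candidate order over the 2 completed operations — the queue replay rejects it
no completion choice of the 2 pending operations (e1, e2) rescues it — every subset was tried
one such order, e3, e4 (pending dropped), breaks at step 2 where e4 poll() → empty is illegal

not linearizable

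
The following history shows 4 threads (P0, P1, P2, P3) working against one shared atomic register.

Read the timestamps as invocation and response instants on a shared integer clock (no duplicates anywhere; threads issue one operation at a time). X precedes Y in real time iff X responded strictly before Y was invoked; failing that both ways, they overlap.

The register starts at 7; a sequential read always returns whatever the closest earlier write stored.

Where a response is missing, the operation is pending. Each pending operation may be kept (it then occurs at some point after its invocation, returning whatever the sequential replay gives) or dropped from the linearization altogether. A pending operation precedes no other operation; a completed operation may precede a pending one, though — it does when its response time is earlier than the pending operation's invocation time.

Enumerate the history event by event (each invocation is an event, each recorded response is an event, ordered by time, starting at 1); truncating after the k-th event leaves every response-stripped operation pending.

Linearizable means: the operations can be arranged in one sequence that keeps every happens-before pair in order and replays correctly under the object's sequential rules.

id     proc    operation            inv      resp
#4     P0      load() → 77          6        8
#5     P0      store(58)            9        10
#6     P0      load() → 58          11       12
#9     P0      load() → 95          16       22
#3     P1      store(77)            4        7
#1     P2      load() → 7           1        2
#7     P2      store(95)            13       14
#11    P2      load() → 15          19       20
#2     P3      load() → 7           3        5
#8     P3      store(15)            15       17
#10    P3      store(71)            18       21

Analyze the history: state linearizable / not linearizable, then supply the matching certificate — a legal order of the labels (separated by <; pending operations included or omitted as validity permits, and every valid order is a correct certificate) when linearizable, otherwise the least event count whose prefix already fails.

step 1: #1 load() → 7 — value 7
step 2: #2 load() → 7 — value 7
step 3: #3 store(77) — value 77
step 4: #4 load() → 77 — value 77
step 5: #5 store(58) — value 58
step 6: #6 load() → 58 — value 58
step 7: #7 store(95) — value 95
step 8: #9 load() → 95 — value 95
step 9: #8 store(15) — value 15
step 10: #11 load() → 15 — value 15
step 11: #10 store(71) — value 71

linearizable — witness: #1 < #2 < #3 < #4 < #5 < #6 < #7 < #9 < #8 < #11 < #10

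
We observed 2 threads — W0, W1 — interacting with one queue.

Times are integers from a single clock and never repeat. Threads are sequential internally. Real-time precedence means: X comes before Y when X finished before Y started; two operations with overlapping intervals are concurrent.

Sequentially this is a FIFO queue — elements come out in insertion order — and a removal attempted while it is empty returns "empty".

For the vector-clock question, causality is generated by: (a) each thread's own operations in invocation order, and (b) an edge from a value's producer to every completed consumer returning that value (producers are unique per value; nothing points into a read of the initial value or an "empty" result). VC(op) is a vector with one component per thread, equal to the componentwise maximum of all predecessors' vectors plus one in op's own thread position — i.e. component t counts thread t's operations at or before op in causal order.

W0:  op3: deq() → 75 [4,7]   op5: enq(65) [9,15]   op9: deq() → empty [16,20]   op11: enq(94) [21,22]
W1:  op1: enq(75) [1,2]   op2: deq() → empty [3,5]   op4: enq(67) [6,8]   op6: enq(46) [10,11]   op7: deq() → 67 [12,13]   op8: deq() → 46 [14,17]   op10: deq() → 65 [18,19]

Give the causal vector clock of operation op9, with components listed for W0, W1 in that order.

invoked at 1, op1 has no predecessors; its own W1 bump gives (0, 1)
VC(op2, invoked at 3): max of VC(op1)=(0, 1), then +1 on thread W1 → (0, 2)
VC(op3, invoked at 4): max of VC(op1)=(0, 1), then +1 on thread W0 → (1, 1)
VC(op4, invoked at 6): max of VC(op2)=(0, 2), then +1 on thread W1 → (0, 3)
VC(op5, invoked at 9): max of VC(op3)=(1, 1), then +1 on thread W0 → (2, 1)
VC(op6, invoked at 10): max of VC(op4)=(0, 3), then +1 on thread W1 → (0, 4)
VC(op9, invoked at 16): max of VC(op5)=(2, 1), then +1 on thread W0 → (3, 1)
VC(op7, invoked at 12): max of VC(op4)=(0, 3), VC(op6)=(0, 4), then +1 on thread W1 → (0, 5)
VC(op11, invoked at 21): max of VC(op9)=(3, 1), then +1 on thread W0 → (4, 1)
VC(op8, invoked at 14): max of VC(op6)=(0, 4), VC(op7)=(0, 5), then +1 on thread W1 → (0, 6)
VC(op10, invoked at 18): max of VC(op5)=(2, 1), VC(op8)=(0, 6), then +1 on thread W1 → (2, 7)
target: VC(op9) = (3, 1)

(3, 1)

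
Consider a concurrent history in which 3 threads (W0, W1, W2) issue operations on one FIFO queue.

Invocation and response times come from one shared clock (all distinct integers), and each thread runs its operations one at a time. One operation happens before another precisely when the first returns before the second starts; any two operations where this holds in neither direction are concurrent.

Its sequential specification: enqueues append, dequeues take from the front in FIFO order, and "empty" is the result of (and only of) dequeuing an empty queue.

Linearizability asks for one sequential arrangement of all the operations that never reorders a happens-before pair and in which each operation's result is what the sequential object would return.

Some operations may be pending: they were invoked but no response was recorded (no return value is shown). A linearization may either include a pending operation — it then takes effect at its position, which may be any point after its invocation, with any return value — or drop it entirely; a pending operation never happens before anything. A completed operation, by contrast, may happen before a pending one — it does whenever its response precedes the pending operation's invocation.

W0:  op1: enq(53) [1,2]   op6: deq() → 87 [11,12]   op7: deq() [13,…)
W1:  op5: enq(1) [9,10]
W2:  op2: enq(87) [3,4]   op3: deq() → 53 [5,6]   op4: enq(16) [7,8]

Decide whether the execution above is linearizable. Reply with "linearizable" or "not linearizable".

a witness: op1, op2, op3, op4, op5, op6
1. op1 enq(53), leaving queue <53>
2. op2 enq(87), leaving queue <53,87>
3. op3 deq() → 53, leaving queue <87>
4. op4 enq(16), leaving queue <87,16>
5. op5 enq(1), leaving queue <87,16,1>
6. op6 deq() → 87, leaving queue <16,1>

linearizable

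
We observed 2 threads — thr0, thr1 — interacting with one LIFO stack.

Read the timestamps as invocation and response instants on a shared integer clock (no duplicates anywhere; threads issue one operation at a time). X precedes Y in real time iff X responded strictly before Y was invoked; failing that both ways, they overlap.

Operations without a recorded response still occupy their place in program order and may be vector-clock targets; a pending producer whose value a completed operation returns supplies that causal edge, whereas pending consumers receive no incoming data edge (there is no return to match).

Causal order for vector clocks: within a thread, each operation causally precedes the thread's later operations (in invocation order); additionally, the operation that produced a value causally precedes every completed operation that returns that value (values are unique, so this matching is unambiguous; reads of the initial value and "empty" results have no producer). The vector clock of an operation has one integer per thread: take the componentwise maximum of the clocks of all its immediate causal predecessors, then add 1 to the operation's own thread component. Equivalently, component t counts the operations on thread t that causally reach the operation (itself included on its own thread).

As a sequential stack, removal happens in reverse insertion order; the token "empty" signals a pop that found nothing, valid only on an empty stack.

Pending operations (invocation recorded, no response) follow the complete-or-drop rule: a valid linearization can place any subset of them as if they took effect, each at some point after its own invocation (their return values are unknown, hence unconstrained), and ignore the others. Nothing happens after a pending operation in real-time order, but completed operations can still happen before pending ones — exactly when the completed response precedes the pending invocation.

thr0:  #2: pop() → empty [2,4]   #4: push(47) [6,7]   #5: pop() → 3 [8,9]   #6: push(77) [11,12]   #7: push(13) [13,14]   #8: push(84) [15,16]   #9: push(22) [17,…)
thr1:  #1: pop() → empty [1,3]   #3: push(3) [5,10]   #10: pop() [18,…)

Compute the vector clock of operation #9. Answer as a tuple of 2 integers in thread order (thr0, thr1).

invoked at 1, #1 has no predecessors; its own thr1 bump gives (0, 1)
invoked at 2, #2 has no predecessors; its own thr0 bump gives (1, 0)
#3, invoked 5, takes VC(#1)=(0, 1) under max, adds 1 for thr1 → (0, 2)
#4, invoked 6, takes VC(#2)=(1, 0) under max, adds 1 for thr0 → (2, 0)
#10, invoked 18, takes VC(#3)=(0, 2) under max, adds 1 for thr1 → (0, 3)
#5, invoked 8, takes VC(#3)=(0, 2), VC(#4)=(2, 0) under max, adds 1 for thr0 → (3, 2)
#6, invoked 11, takes VC(#5)=(3, 2) under max, adds 1 for thr0 → (4, 2)
#7, invoked 13, takes VC(#6)=(4, 2) under max, adds 1 for thr0 → (5, 2)
#8, invoked 15, takes VC(#7)=(5, 2) under max, adds 1 for thr0 → (6, 2)
#9, invoked 17, takes VC(#8)=(6, 2) under max, adds 1 for thr0 → (7, 2)
target: VC(#9) = (7, 2)

(7, 2)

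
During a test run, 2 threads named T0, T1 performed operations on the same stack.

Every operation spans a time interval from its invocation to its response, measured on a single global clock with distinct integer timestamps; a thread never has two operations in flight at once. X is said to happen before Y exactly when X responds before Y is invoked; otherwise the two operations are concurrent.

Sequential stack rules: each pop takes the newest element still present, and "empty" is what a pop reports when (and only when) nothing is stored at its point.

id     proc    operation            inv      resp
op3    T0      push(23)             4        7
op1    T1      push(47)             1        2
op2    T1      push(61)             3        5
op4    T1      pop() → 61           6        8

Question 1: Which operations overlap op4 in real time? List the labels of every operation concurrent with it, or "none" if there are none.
op3

op4 spans [6,8]; an op avoiding the whole window 6..8 is ordered, any other is concurrent
op1 [1,2]: before
op2 [3,5]: before
op3 [4,7]: concurrent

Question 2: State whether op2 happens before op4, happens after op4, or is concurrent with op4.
before

op2 spans [3,5], op4 spans [6,8]
resp(op2)=5 < inv(op4)=6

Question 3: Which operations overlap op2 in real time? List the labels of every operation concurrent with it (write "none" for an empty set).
op3

op2 runs from 3 to 5; window-overlapping ops are concurrent
op1 [1,2]: before
op3 [4,7]: concurrent
op4 [6,8]: after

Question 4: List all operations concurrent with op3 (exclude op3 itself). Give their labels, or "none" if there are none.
op2, op4

overlap test against op3 [4,7]: concurrent iff the interval meets 4..7
op1 [1,2]: before
op2 [3,5]: concurrent
op4 [6,8]: concurrent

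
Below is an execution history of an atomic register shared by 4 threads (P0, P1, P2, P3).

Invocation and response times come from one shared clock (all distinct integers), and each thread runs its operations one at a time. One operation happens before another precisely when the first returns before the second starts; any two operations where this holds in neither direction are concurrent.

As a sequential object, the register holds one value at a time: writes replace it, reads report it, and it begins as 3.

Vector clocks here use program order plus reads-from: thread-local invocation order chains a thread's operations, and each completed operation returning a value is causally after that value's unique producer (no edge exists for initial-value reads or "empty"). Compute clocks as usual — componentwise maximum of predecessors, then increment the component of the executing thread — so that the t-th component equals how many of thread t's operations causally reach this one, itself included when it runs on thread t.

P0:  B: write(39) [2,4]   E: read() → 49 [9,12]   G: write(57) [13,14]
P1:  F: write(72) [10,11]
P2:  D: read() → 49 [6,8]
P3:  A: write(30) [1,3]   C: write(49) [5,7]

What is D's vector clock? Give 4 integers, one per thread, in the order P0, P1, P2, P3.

(0, 0, 1, 2)

A (invocation 1): nothing precedes it; P3's component alone gives (0, 0, 0, 1)
F (invocation 10): nothing precedes it; P1's component alone gives (0, 1, 0, 0)
B (invocation 2): nothing precedes it; P0's component alone gives (1, 0, 0, 0)
C (invocation 5): componentwise max over VC(A)=(0, 0, 0, 1), +1 at P3, giving (0, 0, 0, 2)
D (invocation 6): componentwise max over VC(C)=(0, 0, 0, 2), +1 at P2, giving (0, 0, 1, 2)
E (invocation 9): componentwise max over VC(B)=(1, 0, 0, 0), VC(C)=(0, 0, 0, 2), +1 at P0, giving (2, 0, 0, 2)
G (invocation 13): componentwise max over VC(E)=(2, 0, 0, 2), +1 at P0, giving (3, 0, 0, 2)
target: VC(D) = (0, 0, 1, 2)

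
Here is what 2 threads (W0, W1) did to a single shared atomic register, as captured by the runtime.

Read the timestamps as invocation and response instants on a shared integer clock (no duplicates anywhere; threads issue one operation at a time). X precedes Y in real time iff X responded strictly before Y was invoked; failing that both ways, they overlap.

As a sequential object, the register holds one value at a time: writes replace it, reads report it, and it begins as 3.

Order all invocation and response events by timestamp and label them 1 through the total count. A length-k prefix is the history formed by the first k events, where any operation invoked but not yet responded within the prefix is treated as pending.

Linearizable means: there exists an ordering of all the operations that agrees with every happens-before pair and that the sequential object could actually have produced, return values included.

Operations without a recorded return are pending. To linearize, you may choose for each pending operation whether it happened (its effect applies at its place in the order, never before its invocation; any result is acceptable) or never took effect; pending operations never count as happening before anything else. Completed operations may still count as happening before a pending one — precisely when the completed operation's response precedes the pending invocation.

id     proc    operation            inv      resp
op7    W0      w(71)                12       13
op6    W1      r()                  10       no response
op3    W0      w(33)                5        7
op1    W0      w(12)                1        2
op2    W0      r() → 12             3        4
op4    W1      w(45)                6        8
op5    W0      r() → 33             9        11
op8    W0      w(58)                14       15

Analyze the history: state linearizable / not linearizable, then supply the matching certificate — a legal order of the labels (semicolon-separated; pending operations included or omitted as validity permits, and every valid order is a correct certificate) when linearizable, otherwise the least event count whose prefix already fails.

after step 1 (op1 w(12)): value 12
after step 2 (op2 r() → 12): value 12
after step 3 (op4 w(45)): value 45
after step 4 (op3 w(33)): value 33
after step 5 (op5 r() → 33): value 33
after step 6 (op6 r() (pending, included)): value 33
after step 7 (op7 w(71)): value 71
after step 8 (op8 w(58)): value 58

linearizable — witness: op1; op2; op4; op3; op5; op6; op7; op8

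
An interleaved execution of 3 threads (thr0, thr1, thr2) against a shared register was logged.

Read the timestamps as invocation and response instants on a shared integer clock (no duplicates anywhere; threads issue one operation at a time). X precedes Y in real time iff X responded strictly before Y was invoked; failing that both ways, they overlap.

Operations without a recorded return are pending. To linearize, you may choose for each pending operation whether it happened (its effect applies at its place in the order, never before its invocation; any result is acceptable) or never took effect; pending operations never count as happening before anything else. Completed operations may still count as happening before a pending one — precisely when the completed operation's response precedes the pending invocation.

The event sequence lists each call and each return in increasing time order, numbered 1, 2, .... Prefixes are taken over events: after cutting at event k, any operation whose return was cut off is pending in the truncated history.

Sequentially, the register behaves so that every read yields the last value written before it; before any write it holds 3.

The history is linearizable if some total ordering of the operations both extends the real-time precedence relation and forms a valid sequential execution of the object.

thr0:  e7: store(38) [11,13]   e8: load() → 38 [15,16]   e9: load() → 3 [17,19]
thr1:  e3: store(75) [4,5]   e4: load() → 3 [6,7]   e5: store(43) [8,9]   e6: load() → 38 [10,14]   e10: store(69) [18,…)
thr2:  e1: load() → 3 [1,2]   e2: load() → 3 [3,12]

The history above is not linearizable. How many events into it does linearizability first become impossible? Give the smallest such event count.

7

events 1..6 are linearizable; a witness order is e1, e2, e3:
step 1: e1 load() → 3 — value 3
step 2: e2 load() (pending, included) — value 3
step 3: e3 store(75) — value 75
at event 7 (e4's time-7 response) nothing linearizes any more
completion choices over the 1 pending operation (e2) were checked; none helps
one such order, e1, e3, e4 (pending dropped), breaks at step 3 where e4 load() → 3 is illegal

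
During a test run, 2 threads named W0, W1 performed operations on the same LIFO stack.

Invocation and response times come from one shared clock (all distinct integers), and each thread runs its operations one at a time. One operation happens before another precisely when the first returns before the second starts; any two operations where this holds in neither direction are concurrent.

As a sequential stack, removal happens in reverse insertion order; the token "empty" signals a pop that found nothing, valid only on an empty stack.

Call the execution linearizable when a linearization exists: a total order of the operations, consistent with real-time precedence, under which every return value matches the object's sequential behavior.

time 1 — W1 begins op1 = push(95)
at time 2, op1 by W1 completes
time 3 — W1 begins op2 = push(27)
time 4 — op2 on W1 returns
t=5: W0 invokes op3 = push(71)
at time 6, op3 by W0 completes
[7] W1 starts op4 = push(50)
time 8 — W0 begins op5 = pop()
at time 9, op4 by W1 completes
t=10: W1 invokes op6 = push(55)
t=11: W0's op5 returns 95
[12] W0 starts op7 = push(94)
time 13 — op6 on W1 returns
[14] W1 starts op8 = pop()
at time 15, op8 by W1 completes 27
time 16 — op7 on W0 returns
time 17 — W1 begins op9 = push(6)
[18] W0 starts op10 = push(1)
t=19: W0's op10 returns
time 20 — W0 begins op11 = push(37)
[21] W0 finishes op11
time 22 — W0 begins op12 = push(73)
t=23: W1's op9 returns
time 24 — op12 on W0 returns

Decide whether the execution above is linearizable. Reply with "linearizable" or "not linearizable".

prefix check: 1..10 passes, 1..11 fails once op5's time-11 response joins
every one of the 2 real-time-consistent orders over 5 completed LIFO stack ops fails the sequential spec
no completion choice of the 1 pending operation (op6) rescues it — every subset was tried
e.g. op1, op2, op3, op4, op5 (pending dropped): illegal at step 5, since op5 pop() → 95 cannot apply there
e.g. op1, op2, op3, op5, op4 (pending dropped): illegal at step 4, since op5 pop() → 95 cannot apply there

not linearizable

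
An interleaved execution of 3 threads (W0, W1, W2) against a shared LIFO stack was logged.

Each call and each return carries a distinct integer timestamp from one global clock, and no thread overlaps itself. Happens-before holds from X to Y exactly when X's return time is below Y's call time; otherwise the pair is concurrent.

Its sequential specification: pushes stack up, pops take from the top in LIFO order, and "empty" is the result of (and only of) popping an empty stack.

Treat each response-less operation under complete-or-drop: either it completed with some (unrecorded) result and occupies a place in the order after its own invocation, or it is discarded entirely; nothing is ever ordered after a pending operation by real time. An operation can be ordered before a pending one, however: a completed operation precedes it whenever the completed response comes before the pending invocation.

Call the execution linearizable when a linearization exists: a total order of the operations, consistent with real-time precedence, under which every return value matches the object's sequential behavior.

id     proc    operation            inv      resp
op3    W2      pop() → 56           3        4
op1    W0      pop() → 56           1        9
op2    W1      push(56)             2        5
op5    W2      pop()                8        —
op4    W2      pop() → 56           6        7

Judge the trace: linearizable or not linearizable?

not linearizable

already the first 7 events (up to op4's response at time 7) admit no linearization; the first 6 still do
checked exhaustively: 2 real-time-consistent orders of 3 completed operations, zero legal LIFO stack replays
no escape via the 1 pending operation (op1): every completion choice fails
e.g. op2, op3, op4 (pending dropped): illegal at step 3, since op4 pop() → 56 cannot apply there
e.g. op3, op2, op4 (pending dropped): illegal at step 1, since op3 pop() → 56 cannot apply there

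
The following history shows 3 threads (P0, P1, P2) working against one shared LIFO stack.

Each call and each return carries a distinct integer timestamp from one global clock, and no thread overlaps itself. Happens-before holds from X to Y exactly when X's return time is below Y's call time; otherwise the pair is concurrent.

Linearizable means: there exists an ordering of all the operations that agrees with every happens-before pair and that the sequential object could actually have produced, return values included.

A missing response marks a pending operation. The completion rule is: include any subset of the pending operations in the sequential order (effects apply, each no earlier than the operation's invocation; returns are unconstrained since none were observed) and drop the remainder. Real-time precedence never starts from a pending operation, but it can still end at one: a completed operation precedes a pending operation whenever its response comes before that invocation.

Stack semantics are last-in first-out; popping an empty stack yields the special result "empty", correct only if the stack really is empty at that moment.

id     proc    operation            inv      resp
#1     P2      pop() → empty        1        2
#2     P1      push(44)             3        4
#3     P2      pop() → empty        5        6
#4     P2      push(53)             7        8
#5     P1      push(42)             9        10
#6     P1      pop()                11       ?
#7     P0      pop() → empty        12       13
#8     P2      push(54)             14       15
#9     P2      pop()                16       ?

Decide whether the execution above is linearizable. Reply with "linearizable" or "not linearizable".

not linearizable

prefix check: 1..5 passes, 1..6 fails once #3's time-6 response joins
one real-time candidate order over the 3 completed operations — the LIFO stack replay rejects it
sample order #1, #2, #3 stalls at step 3 — #3 pop() → empty has no legal effect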